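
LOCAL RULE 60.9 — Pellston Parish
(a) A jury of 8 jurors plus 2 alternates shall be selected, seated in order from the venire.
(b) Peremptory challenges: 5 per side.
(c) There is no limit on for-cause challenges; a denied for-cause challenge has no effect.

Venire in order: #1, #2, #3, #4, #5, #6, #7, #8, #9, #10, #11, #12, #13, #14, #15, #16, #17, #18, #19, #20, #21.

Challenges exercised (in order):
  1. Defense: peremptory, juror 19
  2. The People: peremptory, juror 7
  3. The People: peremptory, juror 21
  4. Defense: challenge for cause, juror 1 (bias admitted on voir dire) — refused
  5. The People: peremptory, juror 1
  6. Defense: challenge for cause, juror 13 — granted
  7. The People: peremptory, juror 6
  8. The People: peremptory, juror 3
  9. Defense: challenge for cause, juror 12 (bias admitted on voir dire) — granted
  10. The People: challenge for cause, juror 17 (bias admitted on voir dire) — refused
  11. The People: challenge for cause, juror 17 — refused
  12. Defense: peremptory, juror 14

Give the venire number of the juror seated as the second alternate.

17

Removed: #1, #3, #6, #7, #12, #13, #14, #19, #21. (#17 stays — for-cause denied.)
Seating in order: seats 1–8 → #2, #4, #5, #8, #9, #10, #11, #15; alternates → #16, #17.
So alternate 2 is #17.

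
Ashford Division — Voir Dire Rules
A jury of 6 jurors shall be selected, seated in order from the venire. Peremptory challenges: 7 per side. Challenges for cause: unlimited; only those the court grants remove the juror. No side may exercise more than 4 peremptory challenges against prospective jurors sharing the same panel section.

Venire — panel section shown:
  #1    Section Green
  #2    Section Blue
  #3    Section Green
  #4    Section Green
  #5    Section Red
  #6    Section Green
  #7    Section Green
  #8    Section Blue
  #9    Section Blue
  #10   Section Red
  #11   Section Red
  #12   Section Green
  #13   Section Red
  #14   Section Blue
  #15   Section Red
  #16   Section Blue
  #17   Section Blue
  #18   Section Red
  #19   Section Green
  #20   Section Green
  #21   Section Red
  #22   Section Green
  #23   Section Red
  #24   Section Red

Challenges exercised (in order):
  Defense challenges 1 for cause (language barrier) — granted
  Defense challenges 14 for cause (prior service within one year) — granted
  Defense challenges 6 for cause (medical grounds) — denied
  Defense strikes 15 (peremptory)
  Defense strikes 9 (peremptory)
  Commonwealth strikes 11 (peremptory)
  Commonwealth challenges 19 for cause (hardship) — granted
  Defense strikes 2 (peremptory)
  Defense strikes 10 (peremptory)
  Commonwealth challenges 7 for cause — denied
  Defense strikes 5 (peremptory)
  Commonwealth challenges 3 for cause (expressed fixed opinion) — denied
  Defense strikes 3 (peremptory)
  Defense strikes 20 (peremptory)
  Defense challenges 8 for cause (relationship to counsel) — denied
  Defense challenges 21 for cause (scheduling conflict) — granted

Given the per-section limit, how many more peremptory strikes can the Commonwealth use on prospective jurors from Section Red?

3

Commonwealth peremptories so far: #11 — 1 of 7 used, 6 left overall.
Against Section Red: #11 — 1 used; per-section cap 4 leaves 3.
Binding limit: min(6, 3) = 3.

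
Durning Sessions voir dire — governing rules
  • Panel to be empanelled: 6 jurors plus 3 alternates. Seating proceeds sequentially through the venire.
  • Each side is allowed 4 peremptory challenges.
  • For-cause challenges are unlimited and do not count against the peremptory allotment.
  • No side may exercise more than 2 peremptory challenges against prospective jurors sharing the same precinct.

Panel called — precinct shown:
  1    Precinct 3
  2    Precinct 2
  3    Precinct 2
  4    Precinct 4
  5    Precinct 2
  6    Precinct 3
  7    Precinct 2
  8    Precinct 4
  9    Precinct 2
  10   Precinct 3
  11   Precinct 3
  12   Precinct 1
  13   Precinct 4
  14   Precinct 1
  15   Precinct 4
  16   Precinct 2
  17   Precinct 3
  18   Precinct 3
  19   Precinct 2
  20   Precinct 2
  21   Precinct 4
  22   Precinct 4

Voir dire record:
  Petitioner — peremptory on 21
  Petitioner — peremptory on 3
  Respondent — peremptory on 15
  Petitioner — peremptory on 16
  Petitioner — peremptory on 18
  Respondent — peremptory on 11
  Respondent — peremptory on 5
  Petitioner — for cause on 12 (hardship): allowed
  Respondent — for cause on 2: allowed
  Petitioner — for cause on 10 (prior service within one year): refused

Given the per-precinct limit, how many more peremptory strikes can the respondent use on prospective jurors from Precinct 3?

Respondent peremptories so far: #15, #11, #5 — 3 of 4 used, 1 left overall.
Against Precinct 3: #11 — 1 used; per-precinct cap 2 leaves 1.
Binding limit: min(1, 1) = 1.

1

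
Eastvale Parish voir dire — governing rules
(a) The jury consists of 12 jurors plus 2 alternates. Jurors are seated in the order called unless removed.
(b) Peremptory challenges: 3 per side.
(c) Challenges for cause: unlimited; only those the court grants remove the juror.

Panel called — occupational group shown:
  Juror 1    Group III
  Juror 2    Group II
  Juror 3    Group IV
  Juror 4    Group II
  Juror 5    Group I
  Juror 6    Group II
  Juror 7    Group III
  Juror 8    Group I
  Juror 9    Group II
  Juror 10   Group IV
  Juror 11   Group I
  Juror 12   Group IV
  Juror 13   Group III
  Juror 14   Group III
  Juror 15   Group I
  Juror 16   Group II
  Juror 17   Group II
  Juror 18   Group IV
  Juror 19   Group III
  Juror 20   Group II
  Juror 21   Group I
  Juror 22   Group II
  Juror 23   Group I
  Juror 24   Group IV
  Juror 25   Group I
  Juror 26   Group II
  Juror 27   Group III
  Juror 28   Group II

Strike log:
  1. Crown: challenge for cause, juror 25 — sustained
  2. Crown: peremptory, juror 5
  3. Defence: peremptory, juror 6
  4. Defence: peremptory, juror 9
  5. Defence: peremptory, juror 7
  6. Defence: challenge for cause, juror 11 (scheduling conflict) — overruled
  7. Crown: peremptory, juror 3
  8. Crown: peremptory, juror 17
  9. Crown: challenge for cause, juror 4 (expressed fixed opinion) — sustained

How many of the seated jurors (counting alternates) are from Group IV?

3

Removed: #3, #4, #5, #6, #7, #9, #17, #25.
Seated (14 incl. alternates): #1, #2, #8, #10, #11, #12, #13, #14, #15, #16, #18, #19, #20, #21.
Of those, in Group IV: #10, #12, #18 → 3.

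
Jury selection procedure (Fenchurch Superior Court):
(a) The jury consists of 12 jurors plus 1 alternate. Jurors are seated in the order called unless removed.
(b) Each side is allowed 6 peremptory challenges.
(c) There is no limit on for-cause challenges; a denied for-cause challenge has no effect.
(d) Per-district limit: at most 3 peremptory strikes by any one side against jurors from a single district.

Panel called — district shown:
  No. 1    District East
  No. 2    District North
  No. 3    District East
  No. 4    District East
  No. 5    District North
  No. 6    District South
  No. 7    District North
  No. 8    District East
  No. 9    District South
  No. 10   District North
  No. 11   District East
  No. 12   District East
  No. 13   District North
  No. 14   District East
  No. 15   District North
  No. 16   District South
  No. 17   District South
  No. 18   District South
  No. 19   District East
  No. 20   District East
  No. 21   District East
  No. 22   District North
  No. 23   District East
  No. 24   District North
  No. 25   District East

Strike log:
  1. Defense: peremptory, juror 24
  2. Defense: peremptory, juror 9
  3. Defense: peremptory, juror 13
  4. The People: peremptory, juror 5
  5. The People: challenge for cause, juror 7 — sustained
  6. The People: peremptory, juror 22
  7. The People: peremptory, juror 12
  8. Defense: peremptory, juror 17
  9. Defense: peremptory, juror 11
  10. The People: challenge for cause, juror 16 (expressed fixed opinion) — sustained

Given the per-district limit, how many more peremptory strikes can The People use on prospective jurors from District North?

The People peremptories so far: #5, #22, #12 — 3 of 6 used, 3 left overall.
Against District North: #5, #22 — 2 used; per-district cap 3 leaves 1.
Binding limit: min(3, 1) = 1.

1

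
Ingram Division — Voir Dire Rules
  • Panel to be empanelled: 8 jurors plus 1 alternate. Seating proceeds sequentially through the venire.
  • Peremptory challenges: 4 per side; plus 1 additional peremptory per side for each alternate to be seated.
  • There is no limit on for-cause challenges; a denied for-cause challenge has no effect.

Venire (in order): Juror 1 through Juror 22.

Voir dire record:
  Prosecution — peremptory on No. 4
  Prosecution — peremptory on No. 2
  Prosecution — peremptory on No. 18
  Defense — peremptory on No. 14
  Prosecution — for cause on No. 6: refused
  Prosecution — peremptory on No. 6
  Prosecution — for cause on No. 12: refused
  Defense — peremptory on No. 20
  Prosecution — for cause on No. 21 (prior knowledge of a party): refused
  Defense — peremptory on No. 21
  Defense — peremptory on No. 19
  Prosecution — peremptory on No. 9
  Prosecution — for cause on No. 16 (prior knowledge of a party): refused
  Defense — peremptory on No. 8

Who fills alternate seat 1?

15

Removed: #2, #4, #6, #8, #9, #14, #18, #19, #20, #21. (#12, #16 stay — for-cause denied.)
Seating in order: seats 1–8 → #1, #3, #5, #7, #10, #11, #12, #13; alternates → #15.
So alternate 1 is #15.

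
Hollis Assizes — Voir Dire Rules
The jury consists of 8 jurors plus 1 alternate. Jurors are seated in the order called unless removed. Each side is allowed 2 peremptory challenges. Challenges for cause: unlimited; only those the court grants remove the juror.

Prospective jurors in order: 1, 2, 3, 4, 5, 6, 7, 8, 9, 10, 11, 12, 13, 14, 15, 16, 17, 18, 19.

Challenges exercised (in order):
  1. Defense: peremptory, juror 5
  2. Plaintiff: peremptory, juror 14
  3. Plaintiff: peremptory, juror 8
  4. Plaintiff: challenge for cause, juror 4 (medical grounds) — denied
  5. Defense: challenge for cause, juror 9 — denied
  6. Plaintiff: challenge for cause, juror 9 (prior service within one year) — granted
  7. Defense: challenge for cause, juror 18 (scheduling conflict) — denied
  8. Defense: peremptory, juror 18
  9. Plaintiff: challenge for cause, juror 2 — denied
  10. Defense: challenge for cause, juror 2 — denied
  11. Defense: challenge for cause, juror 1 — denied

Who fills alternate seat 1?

12

Removed: #5, #8, #9, #14, #18. (#1, #2, #4 stay — for-cause denied.)
Seating in order: seats 1–8 → #1, #2, #3, #4, #6, #7, #10, #11; alternates → #12.
So alternate 1 is #12.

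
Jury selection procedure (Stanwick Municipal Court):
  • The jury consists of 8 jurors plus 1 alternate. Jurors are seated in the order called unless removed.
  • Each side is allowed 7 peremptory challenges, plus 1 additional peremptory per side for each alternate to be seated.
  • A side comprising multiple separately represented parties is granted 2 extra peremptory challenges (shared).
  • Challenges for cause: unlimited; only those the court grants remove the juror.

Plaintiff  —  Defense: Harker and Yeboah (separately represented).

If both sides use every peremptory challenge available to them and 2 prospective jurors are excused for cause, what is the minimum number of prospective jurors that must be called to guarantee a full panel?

29

Seats to fill: 8 + 1 alternates = 9.
Peremptories — Plaintiff: 7 + 1×1 = 8; Defense: 7 + 1×1 + 2 = 10; total 18.
For-cause removals: 2.
Minimum venire: 9 + 18 + 2 = 29.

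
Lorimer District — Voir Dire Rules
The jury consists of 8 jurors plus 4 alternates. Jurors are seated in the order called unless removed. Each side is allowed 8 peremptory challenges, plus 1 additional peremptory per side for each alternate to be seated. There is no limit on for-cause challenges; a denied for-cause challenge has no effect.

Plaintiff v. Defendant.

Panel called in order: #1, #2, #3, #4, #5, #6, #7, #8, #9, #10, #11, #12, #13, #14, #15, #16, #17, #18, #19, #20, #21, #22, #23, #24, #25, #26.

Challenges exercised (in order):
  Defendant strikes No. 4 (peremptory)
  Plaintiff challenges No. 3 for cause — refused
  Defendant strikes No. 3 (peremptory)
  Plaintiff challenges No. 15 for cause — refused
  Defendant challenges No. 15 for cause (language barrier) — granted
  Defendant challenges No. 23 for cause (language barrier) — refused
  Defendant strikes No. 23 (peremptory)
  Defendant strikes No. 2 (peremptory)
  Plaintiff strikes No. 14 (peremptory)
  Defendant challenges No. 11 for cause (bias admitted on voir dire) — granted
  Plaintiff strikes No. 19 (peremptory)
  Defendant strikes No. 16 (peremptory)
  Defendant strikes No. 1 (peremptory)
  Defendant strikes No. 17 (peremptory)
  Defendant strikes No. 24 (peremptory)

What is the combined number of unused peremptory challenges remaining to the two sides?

Plaintiff allotment: 8 base + 1 × 4 alternates = 12. Defendant allotment: 8 base + 1 × 4 alternates = 12.
Plaintiff peremptories used: #14, #19 — 2 (for-cause on #3, #15 don't count).
Defendant peremptories used: #4, #3, #23, #2, #16, #1, #17, #24 — 8 (for-cause on #15, #23, #11 don't count).
Remaining: (12 − 2) + (12 − 8) = 14.

14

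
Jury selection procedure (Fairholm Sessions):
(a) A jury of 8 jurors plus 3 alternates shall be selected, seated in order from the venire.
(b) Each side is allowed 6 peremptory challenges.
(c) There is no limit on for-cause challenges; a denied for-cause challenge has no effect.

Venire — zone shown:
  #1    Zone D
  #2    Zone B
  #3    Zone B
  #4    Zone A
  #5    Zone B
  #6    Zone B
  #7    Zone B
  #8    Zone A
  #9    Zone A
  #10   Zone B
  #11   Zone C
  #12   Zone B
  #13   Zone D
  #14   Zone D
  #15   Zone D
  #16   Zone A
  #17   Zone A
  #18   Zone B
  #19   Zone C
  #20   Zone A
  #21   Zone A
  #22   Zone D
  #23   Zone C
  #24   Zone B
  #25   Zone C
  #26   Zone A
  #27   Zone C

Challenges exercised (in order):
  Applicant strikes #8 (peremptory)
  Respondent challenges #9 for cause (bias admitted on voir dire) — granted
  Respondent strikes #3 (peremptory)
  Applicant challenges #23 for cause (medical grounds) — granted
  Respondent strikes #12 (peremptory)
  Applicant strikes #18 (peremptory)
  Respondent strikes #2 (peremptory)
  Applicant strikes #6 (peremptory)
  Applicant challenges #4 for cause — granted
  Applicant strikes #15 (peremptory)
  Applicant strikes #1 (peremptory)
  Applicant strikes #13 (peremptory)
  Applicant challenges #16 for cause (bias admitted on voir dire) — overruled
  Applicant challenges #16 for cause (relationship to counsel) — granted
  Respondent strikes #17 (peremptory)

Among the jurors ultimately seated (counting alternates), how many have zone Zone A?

Removed: #1, #2, #3, #4, #6, #8, #9, #12, #13, #15, #16, #17, #18, #23.
Seated (11 incl. alternates): #5, #7, #10, #11, #14, #19, #20, #21, #22, #24, #25.
Of those, in Zone A: #20, #21 → 2.

2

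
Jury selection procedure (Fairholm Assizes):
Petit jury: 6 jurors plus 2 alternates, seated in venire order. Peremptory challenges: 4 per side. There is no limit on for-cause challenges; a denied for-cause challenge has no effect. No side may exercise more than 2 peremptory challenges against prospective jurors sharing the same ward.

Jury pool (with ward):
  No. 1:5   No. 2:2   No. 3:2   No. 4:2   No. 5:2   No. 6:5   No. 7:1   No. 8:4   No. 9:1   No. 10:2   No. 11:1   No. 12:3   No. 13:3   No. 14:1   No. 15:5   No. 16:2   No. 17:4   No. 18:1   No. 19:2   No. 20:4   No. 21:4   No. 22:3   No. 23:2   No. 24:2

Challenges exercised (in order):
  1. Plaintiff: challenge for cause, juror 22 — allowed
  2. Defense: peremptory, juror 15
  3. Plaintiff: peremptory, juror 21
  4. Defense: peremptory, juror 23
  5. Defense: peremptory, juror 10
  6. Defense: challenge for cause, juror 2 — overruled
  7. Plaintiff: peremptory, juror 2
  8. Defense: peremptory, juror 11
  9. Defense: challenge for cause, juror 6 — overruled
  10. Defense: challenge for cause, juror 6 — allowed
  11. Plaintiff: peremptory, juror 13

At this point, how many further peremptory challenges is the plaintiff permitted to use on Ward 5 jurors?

Plaintiff peremptories so far: #21, #2, #13 — 3 of 4 used, 1 left overall.
Against Ward 5: none yet — per-ward cap 2 leaves 2.
Binding limit: min(1, 2) = 1.

1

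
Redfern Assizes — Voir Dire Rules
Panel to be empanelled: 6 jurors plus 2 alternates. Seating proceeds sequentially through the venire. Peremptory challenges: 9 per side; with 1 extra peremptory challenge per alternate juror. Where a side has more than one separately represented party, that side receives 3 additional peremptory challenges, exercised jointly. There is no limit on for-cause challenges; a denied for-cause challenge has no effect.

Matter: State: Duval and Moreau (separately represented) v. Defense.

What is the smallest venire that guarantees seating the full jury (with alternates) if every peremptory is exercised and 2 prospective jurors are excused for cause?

35

Seats to fill: 6 + 2 alternates = 8.
Peremptories — State: 9 + 1×2 + 3 = 14; Defense: 9 + 1×2 = 11; total 25.
For-cause removals: 2.
Minimum venire: 8 + 25 + 2 = 35.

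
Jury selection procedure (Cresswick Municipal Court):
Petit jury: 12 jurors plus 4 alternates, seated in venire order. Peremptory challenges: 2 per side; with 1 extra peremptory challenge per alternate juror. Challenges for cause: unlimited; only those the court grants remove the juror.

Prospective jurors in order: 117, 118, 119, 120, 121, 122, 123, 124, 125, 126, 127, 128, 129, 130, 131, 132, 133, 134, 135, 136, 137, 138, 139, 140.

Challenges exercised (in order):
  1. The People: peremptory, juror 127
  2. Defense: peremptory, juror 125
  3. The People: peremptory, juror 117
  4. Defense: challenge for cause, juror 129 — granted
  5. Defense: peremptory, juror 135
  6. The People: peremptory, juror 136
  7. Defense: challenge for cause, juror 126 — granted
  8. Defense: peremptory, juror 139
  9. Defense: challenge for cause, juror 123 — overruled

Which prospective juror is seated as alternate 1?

Removed: #117, #125, #126, #127, #129, #135, #136, #139. (#123 stays — for-cause denied.)
Filling seats in venire order through position 13: #118, #119, #120, #121, #122, #123, #124, #128, #130, #131, #132, #133, #134.
So alternate 1 is #134.

134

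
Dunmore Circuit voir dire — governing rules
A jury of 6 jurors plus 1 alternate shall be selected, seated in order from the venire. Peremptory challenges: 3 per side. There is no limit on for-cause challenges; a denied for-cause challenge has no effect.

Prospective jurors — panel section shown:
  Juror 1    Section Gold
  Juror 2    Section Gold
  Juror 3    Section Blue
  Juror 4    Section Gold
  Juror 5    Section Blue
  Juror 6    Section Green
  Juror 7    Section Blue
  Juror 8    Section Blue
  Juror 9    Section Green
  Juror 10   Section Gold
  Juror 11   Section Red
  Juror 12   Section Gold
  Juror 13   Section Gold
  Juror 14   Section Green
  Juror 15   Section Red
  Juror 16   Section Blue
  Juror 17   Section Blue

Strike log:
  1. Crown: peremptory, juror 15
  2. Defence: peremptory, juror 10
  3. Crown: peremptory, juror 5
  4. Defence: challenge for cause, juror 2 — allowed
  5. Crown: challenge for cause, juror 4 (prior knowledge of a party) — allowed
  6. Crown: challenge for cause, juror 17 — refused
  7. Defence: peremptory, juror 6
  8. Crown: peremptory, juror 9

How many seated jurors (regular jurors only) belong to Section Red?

1

Removed: #2, #4, #5, #6, #9, #10, #15.
Seated jurors 1–6: #1, #3, #7, #8, #11, #12 (alternates #13 not counted).
Of those, in Section Red: #11 → 1.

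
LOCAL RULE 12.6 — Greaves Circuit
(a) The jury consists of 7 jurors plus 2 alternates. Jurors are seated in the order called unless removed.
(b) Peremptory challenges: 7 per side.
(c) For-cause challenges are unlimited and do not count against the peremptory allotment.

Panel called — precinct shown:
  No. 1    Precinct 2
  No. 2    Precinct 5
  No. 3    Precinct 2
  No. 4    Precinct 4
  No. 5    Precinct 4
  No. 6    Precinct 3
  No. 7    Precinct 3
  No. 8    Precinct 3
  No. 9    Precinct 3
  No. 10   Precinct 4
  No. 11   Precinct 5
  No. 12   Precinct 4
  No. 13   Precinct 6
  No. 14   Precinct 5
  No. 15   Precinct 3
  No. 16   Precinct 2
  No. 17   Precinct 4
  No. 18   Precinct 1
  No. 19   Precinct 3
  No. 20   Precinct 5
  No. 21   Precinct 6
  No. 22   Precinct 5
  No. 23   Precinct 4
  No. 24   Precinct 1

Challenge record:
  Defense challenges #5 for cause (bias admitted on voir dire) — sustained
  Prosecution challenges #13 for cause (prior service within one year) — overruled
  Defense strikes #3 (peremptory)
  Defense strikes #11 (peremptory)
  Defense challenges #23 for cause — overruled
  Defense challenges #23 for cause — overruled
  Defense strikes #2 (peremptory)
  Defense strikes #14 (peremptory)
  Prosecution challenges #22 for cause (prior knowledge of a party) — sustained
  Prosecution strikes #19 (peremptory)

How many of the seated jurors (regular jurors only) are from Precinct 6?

Removed: #2, #3, #5, #11, #14, #19, #22.
Seated jurors 1–7: #1, #4, #6, #7, #8, #9, #10 (alternates #12, #13 not counted).
None of those are in Precinct 6 → 0.

0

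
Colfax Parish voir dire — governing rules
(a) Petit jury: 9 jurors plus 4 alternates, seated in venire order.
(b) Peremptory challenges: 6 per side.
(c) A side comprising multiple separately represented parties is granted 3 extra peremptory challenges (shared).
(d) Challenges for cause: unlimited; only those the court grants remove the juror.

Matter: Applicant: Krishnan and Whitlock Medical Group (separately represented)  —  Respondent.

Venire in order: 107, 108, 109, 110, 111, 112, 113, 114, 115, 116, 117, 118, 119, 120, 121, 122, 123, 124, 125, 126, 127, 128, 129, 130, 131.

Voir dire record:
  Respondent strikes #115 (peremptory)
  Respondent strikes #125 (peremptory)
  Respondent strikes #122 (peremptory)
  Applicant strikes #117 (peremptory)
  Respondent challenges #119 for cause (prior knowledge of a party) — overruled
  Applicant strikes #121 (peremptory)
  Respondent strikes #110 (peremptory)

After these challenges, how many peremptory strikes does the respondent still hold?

Respondent allotment: 6.
Respondent peremptories used: #115, #125, #122, #110 — 4 (the for-cause on #119 doesn't count).
Remaining: 6 − 4 = 2.

2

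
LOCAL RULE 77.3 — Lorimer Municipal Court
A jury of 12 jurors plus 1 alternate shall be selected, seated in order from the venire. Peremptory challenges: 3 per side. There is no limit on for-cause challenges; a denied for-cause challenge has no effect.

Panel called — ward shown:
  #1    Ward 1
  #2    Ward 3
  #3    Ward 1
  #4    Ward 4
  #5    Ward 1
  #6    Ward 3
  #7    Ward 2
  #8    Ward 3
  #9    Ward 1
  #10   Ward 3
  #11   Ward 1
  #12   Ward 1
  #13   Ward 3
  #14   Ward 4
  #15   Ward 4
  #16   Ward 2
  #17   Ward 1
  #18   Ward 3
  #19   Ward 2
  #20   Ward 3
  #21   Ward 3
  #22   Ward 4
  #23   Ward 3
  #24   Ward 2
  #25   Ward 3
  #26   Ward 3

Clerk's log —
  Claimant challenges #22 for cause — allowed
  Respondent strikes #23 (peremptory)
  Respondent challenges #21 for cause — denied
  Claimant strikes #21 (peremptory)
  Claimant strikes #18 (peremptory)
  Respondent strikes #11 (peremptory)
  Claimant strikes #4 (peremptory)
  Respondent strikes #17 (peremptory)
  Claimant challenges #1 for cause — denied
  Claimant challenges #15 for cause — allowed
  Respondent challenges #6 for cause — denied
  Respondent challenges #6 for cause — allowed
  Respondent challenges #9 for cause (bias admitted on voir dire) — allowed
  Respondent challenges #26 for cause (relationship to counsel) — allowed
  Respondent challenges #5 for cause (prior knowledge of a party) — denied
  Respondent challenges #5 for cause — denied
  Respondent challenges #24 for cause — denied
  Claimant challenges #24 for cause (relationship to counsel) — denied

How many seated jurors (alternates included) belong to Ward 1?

Removed: #4, #6, #9, #11, #15, #17, #18, #21, #22, #23, #26.
Seated (13 incl. alternates): #1, #2, #3, #5, #7, #8, #10, #12, #13, #14, #16, #19, #20.
Of those, in Ward 1: #1, #3, #5, #12 → 4.

4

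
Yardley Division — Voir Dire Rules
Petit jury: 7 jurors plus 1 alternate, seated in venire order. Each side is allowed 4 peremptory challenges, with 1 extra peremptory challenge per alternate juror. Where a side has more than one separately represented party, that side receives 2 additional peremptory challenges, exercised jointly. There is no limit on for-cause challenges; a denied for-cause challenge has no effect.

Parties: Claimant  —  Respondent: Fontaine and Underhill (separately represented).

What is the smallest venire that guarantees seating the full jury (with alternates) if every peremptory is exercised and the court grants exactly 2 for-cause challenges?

22

Seats to fill: 7 + 1 alternates = 8.
Peremptories — Claimant: 4 + 1×1 = 5; Respondent: 4 + 1×1 + 2 = 7; total 12.
For-cause removals: 2.
Minimum venire: 8 + 12 + 2 = 22.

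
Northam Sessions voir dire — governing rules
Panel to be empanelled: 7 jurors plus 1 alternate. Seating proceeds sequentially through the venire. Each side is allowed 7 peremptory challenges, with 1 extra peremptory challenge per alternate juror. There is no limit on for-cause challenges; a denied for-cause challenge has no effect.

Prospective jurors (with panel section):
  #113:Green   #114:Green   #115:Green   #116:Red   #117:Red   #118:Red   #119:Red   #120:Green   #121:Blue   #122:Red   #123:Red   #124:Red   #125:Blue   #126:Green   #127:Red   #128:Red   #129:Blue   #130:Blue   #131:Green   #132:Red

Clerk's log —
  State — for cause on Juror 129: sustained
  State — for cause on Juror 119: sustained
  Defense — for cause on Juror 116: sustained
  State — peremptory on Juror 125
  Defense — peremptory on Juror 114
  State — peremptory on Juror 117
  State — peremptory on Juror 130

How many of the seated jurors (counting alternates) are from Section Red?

4

Removed: #114, #116, #117, #119, #125, #129, #130.
Seated (8 incl. alternates): #113, #115, #118, #120, #121, #122, #123, #124.
Of those, in Section Red: #118, #122, #123, #124 → 4.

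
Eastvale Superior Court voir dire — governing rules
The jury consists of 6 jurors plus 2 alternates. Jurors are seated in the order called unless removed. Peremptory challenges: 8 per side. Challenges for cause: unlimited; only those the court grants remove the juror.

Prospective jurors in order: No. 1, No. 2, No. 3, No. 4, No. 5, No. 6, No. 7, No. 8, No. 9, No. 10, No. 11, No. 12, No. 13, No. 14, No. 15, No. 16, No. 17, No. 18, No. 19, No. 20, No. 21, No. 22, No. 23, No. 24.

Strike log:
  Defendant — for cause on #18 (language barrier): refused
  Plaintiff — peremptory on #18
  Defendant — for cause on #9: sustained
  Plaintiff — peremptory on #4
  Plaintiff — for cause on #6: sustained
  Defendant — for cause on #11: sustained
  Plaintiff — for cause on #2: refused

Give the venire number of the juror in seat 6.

8

Removed: #4, #6, #9, #11, #18. (#2 stays — for-cause denied.)
Seating in order: seats 1–6 → #1, #2, #3, #5, #7, #8; alternates → #10, #12.
So seat 6 is #8.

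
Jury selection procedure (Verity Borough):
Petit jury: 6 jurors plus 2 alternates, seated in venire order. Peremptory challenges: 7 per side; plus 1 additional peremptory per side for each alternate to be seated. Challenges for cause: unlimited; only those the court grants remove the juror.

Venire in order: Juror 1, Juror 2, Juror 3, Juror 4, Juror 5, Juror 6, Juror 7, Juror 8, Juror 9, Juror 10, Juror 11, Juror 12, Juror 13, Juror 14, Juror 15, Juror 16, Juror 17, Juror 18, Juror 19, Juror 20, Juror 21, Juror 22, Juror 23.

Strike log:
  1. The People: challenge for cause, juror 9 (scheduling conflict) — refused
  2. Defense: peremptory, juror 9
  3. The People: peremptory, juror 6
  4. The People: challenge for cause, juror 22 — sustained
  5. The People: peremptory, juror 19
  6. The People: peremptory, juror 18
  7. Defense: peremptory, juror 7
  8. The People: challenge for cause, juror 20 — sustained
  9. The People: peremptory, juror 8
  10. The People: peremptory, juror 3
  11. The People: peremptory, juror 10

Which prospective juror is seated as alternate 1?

13

Removed: #3, #6, #7, #8, #9, #10, #18, #19, #20, #22.
Seating in order: seats 1–6 → #1, #2, #4, #5, #11, #12; alternates → #13, #14.
So alternate 1 is #13.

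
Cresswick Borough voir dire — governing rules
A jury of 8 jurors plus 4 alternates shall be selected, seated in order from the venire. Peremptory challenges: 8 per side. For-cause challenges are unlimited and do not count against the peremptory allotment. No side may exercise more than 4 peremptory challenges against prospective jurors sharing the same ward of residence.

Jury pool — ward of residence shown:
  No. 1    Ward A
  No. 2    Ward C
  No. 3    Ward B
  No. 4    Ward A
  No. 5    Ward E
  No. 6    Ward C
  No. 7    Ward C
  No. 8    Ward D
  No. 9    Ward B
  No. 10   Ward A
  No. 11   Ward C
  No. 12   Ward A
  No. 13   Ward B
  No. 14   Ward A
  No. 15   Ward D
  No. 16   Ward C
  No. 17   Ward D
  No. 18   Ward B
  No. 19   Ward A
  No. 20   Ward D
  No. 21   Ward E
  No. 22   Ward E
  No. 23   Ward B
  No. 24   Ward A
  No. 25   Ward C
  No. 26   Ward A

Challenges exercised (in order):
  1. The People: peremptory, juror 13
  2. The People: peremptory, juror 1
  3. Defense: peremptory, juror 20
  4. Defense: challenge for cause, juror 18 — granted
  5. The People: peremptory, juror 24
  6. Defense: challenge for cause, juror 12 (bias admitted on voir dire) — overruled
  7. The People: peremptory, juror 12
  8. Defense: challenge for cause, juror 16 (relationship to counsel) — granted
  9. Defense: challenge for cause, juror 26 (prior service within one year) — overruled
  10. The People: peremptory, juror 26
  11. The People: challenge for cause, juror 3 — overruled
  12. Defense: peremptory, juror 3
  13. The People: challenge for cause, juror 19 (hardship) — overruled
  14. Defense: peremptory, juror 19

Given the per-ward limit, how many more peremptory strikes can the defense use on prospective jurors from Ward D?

Defense peremptories so far: #20, #3, #19 — 3 of 8 used, 5 left overall.
Against Ward D: #20 — 1 used; per-ward cap 4 leaves 3.
Binding limit: min(5, 3) = 3.

3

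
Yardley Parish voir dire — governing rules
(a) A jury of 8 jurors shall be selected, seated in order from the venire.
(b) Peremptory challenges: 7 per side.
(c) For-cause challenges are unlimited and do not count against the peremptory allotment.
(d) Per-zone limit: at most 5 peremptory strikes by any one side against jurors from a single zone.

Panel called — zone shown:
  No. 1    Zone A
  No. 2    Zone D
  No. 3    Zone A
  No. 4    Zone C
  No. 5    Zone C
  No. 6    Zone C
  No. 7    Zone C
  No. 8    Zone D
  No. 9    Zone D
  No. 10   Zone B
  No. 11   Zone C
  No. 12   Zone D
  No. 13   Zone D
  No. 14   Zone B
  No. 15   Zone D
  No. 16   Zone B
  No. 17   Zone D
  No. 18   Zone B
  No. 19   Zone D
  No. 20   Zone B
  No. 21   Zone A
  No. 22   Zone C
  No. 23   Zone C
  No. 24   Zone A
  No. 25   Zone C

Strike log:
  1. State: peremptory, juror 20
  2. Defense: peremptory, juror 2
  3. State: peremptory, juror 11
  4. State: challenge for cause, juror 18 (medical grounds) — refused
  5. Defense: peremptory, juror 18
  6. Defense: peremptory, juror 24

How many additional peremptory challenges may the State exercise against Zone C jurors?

State peremptories so far: #20, #11 — 2 of 7 used, 5 left overall.
Against Zone C: #11 — 1 used; per-zone cap 5 leaves 4.
Binding limit: min(5, 4) = 4.

4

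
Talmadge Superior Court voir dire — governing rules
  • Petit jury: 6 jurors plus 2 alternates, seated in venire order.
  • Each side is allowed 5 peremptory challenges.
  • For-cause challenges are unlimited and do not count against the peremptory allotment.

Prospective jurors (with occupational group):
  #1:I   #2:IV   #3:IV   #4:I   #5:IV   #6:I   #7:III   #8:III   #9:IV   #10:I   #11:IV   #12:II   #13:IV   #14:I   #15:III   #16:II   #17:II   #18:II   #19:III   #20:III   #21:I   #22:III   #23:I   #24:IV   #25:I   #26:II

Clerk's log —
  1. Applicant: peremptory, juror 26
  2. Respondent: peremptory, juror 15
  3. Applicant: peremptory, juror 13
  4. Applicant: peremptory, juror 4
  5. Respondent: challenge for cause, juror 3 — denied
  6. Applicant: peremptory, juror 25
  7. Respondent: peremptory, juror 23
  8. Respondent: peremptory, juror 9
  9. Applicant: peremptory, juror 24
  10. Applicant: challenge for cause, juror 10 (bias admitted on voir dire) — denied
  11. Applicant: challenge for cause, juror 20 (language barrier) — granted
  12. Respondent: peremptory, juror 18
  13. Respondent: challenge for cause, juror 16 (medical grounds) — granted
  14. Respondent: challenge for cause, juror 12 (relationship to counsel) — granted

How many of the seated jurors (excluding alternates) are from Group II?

0

Removed: #4, #9, #12, #13, #15, #16, #18, #20, #23, #24, #25, #26.
Seated jurors 1–6: #1, #2, #3, #5, #6, #7 (alternates #8, #10 not counted).
None of those are in Group II → 0.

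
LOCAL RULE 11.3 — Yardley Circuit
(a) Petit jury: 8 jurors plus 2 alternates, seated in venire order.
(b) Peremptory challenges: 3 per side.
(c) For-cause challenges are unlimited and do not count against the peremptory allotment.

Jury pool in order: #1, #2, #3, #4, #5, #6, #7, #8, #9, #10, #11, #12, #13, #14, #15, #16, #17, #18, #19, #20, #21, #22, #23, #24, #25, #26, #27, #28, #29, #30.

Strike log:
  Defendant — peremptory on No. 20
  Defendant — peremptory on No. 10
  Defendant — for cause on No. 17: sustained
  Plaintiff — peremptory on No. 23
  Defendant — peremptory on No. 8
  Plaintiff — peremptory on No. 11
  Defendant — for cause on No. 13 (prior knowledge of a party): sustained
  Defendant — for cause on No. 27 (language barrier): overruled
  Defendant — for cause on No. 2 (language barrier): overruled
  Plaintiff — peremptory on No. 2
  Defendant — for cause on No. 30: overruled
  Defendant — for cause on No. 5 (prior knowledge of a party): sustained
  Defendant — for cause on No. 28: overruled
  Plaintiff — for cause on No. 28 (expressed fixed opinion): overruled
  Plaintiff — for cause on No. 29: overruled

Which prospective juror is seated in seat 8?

Removed: #2, #5, #8, #10, #11, #13, #17, #20, #23. (#27, #28, #29, #30 stay — for-cause denied.)
Filling seats in venire order through position 8: #1, #3, #4, #6, #7, #9, #12, #14.
So seat 8 is #14.

14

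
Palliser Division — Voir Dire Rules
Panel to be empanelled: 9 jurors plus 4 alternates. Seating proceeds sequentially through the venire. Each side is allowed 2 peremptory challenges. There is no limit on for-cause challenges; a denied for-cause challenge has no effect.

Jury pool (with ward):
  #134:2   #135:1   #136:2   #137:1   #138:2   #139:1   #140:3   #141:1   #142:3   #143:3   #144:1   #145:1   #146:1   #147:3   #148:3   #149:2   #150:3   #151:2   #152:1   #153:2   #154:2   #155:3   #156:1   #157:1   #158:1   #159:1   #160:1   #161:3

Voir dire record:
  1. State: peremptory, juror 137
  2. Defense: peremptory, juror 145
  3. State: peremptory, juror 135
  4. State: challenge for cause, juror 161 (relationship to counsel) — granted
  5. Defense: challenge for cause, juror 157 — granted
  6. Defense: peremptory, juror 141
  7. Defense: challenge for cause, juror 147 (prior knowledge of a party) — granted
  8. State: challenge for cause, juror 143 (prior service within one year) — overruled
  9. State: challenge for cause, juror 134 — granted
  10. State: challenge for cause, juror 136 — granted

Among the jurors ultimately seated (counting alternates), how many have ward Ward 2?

4

Removed: #134, #135, #136, #137, #141, #145, #147, #157, #161.
Seated (13 incl. alternates): #138, #139, #140, #142, #143, #144, #146, #148, #149, #150, #151, #152, #153.
Of those, in Ward 2: #138, #149, #151, #153 → 4.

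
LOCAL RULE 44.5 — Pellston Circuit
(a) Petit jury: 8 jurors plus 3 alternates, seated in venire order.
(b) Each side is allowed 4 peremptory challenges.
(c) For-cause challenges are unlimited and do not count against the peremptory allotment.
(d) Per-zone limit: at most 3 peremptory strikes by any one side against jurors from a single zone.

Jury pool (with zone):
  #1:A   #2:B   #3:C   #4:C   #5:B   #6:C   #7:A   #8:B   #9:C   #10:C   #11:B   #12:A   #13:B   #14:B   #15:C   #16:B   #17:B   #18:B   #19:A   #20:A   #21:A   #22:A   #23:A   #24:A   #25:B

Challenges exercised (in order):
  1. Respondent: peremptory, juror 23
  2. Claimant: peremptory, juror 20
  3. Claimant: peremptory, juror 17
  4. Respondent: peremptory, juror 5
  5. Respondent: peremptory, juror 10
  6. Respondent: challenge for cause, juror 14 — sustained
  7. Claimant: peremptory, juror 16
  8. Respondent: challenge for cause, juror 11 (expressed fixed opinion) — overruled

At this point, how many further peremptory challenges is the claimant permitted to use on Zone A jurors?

1

Claimant peremptories so far: #20, #17, #16 — 3 of 4 used, 1 left overall.
Against Zone A: #20 — 1 used; per-zone cap 3 leaves 2.
Binding limit: min(1, 2) = 1.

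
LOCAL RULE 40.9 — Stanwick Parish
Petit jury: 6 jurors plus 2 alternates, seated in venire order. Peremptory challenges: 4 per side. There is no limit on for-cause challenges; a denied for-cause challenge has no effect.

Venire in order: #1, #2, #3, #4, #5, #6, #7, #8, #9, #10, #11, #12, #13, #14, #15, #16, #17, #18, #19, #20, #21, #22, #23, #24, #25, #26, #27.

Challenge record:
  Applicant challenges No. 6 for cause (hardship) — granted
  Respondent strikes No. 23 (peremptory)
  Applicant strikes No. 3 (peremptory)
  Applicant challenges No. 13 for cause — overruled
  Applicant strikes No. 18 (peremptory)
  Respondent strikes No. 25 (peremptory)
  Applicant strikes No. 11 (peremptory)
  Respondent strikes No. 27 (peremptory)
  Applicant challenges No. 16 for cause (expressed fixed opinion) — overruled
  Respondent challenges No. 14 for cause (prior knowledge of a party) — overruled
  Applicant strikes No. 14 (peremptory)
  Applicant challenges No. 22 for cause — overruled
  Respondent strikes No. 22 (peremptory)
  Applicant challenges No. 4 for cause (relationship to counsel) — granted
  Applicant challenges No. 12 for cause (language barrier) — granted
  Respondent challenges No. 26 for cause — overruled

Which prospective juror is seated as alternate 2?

13

Removed: #3, #4, #6, #11, #12, #14, #18, #22, #23, #25, #27. (#13, #16, #26 stay — for-cause denied.)
Seating in order: seats 1–6 → #1, #2, #5, #7, #8, #9; alternates → #10, #13.
So alternate 2 is #13.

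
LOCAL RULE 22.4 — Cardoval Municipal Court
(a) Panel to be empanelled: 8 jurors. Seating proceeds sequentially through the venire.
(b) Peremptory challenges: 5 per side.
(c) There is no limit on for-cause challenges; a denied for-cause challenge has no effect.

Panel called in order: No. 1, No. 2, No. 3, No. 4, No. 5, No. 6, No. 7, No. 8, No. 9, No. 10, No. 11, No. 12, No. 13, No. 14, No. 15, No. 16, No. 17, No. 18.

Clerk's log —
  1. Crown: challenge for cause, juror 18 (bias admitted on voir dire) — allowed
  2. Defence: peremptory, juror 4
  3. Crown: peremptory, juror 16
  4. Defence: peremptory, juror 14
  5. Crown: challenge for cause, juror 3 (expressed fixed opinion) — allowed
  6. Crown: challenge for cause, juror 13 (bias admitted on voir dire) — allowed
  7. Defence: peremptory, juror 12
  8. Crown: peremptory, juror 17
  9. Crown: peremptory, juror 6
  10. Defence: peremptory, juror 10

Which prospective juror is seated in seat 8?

Removed: #3, #4, #6, #10, #12, #13, #14, #16, #17, #18.
Seating in order: seats 1–8 → #1, #2, #5, #7, #8, #9, #11, #15.
So seat 8 is #15.

15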